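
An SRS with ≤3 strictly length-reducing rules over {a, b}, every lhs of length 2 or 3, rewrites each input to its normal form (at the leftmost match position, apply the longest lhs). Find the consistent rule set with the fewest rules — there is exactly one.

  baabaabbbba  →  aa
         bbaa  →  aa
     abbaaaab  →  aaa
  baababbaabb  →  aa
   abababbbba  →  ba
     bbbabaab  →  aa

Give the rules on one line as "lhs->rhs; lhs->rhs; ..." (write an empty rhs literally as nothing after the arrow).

  | baabaabbbba => aabaabbbba => aaaabbbba => aaabbba => aabba => aba => aa
  | bbaa => baa => aa
  | abbaaaab => baaaab => aaaab => aaa
  | baababbaabb => aababbaabb => aaabbaabb => aabaabb => aaaabb => aaab => aa

ab->; aba->aa; baa->aa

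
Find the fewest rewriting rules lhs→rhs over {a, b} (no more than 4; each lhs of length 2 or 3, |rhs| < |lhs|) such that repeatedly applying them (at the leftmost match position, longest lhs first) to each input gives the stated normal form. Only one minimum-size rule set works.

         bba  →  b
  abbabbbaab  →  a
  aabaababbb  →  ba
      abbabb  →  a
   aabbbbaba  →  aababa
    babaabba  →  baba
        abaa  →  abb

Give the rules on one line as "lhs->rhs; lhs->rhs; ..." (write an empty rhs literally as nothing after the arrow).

aaa->ba; baa->bb; bba->b; bbb->

  | bba => b
  | abbabbbaab => abbbbaab => abaab => abbb => a
  | aabaababbb => aabbbabbb => aaabbb => babbb => ba
  | abbabb => abbb => a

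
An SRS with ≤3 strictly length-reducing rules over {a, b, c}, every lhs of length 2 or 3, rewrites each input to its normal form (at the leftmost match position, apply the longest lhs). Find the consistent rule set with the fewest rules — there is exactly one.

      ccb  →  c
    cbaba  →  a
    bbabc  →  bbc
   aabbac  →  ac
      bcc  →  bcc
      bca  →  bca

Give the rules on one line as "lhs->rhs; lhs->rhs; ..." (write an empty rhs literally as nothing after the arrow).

ab->; cb->

  | ccb => c
  | cbaba => aba => a
  | bbabc => bbc
  | aabbac => abac => ac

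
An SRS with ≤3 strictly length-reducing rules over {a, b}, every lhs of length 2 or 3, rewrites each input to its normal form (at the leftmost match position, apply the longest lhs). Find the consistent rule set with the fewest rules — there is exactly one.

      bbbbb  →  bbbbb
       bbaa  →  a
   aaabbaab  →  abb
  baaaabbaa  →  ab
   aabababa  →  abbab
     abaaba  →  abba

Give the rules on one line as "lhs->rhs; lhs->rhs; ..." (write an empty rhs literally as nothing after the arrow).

aa->a; aba->ab; baa->aa

  | bbbbb
  | bbaa => baa => aa => a
  | aaabbaab => aabbaab => abbaab => abaab => abab => abb
  | baaaabbaa => aaaabbaa => aaabbaa => aabbaa => abbaa => abaa => aba => ab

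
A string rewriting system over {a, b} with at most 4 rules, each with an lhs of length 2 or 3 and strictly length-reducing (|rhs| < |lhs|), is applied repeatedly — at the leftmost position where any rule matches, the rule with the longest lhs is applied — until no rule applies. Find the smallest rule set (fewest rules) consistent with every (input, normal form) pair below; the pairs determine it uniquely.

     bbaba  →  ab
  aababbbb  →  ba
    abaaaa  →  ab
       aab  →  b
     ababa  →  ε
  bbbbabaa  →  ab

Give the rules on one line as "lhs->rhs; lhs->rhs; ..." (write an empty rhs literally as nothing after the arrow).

  | bbaba => aba => ab
  | aababbbb => babbbb => babb => ba
  | abaaaa => abaaa => abaa => aba => ab
  | aab => b

aa->; aba->ab; bb->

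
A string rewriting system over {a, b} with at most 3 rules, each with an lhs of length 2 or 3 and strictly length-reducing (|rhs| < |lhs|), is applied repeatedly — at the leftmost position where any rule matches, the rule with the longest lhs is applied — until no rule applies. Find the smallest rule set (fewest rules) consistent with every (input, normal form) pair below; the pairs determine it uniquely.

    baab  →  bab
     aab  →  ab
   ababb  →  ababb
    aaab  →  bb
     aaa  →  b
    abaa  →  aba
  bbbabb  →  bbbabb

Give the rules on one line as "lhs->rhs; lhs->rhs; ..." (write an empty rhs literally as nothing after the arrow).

aa->a; aaa->b

  | baab => bab
  | aab => ab
  | ababb
  | aaab => bb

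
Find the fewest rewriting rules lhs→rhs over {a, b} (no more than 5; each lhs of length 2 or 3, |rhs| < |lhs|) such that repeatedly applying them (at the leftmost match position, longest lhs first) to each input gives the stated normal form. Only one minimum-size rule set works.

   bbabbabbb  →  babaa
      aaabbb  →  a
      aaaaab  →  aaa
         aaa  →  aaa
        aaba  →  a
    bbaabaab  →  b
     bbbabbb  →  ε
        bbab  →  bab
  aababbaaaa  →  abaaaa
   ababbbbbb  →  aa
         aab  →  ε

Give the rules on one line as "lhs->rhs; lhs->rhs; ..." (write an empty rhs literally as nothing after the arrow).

aab->; bb->; bba->ba; bbb->a

  | bbabbabbb => babbabbb => bababbb => babaa
  | aaabbb => abb => a
  | aaaaab => aaa
  | aaa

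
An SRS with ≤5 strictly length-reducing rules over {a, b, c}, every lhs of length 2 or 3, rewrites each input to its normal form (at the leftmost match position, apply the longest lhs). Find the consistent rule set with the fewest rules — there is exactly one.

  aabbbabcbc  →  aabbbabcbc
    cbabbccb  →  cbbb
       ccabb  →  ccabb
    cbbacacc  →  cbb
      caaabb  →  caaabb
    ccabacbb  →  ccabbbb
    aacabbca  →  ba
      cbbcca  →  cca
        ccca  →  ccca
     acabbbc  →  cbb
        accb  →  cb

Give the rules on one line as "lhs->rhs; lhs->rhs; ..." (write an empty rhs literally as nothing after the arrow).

  | aabbbabcbc
  | cbabbccb => cbacb => cbbb
  | ccabb
  | cbbacacc => cbbbacc => cbbbbc => cbb

ac->; aca->cb; bac->bb; bbc->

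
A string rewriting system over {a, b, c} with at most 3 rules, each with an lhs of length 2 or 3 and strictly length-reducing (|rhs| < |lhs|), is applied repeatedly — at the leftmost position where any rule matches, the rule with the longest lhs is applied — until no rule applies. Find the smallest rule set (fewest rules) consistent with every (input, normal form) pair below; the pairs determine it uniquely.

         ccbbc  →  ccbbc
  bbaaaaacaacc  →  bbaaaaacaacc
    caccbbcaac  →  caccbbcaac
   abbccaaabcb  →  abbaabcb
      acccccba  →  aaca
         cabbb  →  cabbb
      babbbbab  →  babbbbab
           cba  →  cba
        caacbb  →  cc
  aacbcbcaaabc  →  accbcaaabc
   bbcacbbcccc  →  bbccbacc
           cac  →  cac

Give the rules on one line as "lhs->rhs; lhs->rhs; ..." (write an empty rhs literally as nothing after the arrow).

acb->c; cca->; ccc->ac

  | ccbbc
  | bbaaaaacaacc
  | caccbbcaac
  | abbccaaabcb => abbaabcb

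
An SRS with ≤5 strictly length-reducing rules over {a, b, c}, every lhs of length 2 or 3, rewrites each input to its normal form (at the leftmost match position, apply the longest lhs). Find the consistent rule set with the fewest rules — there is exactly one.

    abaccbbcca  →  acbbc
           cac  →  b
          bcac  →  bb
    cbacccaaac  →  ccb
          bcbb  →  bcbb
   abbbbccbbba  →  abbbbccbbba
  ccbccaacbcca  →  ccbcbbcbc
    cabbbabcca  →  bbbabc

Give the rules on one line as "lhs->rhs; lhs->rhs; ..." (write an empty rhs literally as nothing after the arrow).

bac->; ca->; caa->bb; cac->b

  | abaccbbcca => acbbcca => acbbc
  | cac => b
  | bcac => bb
  | cbacccaaac => cccaaac => ccbbac => ccb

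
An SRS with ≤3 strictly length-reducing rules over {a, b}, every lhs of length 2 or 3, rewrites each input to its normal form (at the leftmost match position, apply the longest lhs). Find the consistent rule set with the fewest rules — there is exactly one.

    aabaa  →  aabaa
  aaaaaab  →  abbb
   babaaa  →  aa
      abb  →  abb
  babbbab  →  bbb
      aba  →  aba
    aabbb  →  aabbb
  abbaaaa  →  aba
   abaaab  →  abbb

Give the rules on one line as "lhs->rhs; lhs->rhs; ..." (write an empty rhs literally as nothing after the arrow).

aaa->ab; bab->bb; bba->

  | aabaa
  | aaaaaab => abaaab => ababb => abbb
  | babaaa => bbaaa => aa
  | abb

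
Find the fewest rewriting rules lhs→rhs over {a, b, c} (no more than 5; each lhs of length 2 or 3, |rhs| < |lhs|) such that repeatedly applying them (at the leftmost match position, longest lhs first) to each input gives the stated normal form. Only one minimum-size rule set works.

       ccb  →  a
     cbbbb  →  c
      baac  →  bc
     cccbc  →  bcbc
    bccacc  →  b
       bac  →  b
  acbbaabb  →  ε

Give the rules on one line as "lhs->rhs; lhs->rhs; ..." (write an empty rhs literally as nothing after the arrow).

aa->; ac->; bb->a; cc->b

  | ccb => bb => a
  | cbbbb => cabb => caa => c
  | baac => bc
  | cccbc => bcbc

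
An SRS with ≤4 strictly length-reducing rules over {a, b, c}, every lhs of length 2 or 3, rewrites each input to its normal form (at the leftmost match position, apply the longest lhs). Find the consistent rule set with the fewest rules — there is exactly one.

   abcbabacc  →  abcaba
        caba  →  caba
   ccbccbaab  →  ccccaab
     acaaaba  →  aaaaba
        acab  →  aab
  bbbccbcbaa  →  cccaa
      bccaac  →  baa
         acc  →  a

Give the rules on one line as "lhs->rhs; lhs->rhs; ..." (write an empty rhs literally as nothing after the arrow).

  | abcbabacc => abcabacc => abcabac => abcaba
  | caba
  | ccbccbaab => ccccbaab => ccccaab
  | acaaaba => aaaaba

ac->a; bbb->; bcc->b; cb->c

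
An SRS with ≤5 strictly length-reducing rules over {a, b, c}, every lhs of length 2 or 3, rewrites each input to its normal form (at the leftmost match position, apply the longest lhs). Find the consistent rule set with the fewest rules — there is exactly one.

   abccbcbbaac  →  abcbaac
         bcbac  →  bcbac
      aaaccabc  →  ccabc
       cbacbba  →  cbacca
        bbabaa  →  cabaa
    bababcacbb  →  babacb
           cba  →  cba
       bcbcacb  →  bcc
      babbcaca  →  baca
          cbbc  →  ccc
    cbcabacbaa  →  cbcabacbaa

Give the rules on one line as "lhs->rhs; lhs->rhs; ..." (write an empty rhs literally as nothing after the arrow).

aaa->; bb->c; cac->; ccb->c

  | abccbcbbaac => abccbbaac => abcbaac
  | bcbac
  | aaaccabc => ccabc
  | cbacbba => cbacca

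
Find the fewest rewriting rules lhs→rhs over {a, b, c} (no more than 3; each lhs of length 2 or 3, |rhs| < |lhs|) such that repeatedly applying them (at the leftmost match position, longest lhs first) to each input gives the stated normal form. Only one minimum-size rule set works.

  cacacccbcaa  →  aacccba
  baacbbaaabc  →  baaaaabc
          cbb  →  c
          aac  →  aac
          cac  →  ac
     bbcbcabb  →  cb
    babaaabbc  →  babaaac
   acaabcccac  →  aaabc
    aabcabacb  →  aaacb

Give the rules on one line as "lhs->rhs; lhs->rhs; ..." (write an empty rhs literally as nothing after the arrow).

  | cacacccbcaa => acacccbcaa => aacccbcaa => aacccba
  | baacbbaaabc => baacaaabc => baaaaabc
  | cbb => c
  | aac

bb->; bca->b; ca->a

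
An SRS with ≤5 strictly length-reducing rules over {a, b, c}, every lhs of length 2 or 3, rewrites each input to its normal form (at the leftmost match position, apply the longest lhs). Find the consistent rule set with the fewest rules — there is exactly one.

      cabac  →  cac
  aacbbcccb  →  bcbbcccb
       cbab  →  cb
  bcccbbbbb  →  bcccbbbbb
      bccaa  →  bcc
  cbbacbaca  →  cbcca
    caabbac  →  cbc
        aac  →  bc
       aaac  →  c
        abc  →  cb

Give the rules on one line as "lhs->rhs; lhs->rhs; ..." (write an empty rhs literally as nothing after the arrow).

  | cabac => cac
  | aacbbcccb => bcbbcccb
  | cbab => cb
  | bcccbbbbb

aa->b; abc->cb; ba->; caa->c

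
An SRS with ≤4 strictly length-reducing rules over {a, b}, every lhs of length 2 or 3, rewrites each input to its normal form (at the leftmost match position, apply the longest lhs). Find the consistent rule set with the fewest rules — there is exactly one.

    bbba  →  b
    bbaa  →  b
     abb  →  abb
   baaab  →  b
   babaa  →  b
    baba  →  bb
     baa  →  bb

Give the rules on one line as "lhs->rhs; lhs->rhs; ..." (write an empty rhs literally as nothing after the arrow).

ba->b; baa->bb; bbb->b

  | bbba => ba => b
  | bbaa => bbb => b
  | abb
  | baaab => bbab => bbb => b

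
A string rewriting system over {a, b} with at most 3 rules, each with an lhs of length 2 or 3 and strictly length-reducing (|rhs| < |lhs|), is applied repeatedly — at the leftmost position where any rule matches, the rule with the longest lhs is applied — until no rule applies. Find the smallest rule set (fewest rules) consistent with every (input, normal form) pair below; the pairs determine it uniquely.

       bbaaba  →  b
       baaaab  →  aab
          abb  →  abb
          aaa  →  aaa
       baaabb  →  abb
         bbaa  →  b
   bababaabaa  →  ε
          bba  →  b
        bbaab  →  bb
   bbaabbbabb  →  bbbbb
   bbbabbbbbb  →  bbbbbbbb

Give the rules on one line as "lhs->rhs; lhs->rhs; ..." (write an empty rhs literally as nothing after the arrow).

ba->; baa->

  | bbaaba => bba => b
  | baaaab => aab
  | abb
  | aaa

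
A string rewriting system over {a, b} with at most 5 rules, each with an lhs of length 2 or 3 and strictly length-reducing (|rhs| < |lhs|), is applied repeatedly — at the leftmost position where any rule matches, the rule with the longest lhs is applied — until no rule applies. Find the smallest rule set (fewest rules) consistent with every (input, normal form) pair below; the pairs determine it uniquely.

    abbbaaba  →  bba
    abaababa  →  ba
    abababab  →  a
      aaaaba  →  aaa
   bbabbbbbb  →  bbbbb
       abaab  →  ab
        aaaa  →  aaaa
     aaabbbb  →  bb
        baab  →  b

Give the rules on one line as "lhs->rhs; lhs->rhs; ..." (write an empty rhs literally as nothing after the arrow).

  | abbbaaba => bbaaba => bba
  | abaababa => ababa => ba
  | abababab => babab => aaab => a
  | aaaaba => aaa

aab->; aba->; abb->b; bab->aa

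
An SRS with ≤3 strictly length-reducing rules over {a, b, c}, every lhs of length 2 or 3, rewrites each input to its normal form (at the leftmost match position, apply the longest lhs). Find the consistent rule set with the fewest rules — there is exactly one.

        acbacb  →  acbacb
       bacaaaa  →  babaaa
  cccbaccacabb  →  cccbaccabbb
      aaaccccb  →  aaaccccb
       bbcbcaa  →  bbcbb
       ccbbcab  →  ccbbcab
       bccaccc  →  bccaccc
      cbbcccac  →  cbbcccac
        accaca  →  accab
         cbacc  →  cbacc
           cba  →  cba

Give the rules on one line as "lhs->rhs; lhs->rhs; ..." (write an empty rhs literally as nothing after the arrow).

  | acbacb
  | bacaaaa => babaaa
  | cccbaccacabb => cccbaccabbb
  | aaaccccb

aca->ab; caa->b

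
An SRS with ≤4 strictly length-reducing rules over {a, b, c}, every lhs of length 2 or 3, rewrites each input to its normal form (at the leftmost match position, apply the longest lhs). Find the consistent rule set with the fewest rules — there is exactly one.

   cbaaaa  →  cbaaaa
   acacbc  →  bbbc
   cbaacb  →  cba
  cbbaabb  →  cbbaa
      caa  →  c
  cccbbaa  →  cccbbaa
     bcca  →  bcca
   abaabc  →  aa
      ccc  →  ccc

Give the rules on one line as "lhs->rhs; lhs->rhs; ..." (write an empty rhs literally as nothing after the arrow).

  | cbaaaa
  | acacbc => bacbc => bbbc
  | cbaacb => cbabb => cbab => cba
  | cbbaabb => cbbaab => cbbaa

ab->a; ac->b; caa->c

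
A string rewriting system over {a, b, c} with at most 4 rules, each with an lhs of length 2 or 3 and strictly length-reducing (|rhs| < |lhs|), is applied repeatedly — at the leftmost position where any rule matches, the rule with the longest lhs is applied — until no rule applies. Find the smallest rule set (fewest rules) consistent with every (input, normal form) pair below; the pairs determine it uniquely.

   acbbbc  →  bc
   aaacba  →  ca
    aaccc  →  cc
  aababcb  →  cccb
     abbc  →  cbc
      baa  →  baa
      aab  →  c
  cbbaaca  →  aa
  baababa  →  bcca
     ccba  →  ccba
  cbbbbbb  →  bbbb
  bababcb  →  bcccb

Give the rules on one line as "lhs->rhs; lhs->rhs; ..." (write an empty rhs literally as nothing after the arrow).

aac->a; ab->c; ac->c; cbb->

  | acbbbc => cbbbc => bc
  | aaacba => aaba => aca => ca
  | aaccc => acc => cc
  | aababcb => acabcb => cabcb => cccb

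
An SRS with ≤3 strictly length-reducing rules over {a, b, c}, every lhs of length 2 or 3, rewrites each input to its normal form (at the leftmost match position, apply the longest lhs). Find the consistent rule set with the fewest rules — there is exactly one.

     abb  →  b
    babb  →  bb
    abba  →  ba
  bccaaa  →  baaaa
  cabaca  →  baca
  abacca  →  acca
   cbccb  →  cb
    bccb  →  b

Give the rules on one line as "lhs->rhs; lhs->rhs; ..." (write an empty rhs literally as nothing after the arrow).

  | abb => b
  | babb => bb
  | abba => ba
  | bccaaa => baaaa

ab->; bcc->ba; cab->b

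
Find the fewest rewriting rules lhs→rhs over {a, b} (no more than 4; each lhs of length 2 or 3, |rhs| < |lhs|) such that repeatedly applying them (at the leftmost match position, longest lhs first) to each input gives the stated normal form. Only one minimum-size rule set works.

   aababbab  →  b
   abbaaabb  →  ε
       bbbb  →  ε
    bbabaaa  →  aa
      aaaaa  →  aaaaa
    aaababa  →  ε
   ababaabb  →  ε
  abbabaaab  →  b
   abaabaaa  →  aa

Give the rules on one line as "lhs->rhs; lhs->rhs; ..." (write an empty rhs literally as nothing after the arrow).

ab->b; ba->; bb->

  | aababbab => ababbab => babbab => bbab => ab => b
  | abbaaabb => bbaaabb => aaabb => aabb => abb => bb => ε
  | bbbb => bb => ε
  | bbabaaa => abaaa => baaa => aa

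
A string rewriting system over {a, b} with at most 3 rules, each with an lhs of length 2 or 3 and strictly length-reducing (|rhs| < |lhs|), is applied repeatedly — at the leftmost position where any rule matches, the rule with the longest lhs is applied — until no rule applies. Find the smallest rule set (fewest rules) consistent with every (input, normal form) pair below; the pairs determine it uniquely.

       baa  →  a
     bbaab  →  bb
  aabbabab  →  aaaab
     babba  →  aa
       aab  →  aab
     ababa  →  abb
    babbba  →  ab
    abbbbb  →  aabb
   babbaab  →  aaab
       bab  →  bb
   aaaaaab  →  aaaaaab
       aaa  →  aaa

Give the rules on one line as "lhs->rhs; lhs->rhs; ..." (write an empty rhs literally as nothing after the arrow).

ba->b; baa->a; bbb->a

  | baa => a
  | bbaab => bab => bb
  | aabbabab => aabbbab => aaaab
  | babba => bbba => aa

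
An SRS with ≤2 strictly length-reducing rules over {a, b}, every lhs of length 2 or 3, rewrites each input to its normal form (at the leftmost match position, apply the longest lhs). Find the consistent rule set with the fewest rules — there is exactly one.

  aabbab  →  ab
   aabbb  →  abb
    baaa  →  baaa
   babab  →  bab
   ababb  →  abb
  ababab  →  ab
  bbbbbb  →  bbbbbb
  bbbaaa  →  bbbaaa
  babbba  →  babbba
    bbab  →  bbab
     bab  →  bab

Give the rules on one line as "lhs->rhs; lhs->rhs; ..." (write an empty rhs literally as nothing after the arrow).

  | aabbab => abab => ab
  | aabbb => abb
  | baaa
  | babab => bab

aab->a; aba->a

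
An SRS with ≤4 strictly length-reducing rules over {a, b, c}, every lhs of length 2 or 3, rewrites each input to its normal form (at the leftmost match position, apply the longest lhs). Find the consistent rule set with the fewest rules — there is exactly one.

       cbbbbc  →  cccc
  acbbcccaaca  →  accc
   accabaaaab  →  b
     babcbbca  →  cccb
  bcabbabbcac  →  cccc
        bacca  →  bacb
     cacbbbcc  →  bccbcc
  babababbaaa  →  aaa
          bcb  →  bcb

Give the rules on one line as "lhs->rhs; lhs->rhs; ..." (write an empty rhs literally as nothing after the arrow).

  | cbbbbc => ccbbc => cccc
  | acbbcccaaca => acccccaaca => accccbaca => acccaca => accbca => accbb => accc
  | accabaaaab => acbbaaaab => accaaaab => acbaaab => aaaab => aaab => aab => ab => b
  | babcbbca => bbcbbca => ccbbca => cccca => cccb

ab->b; bb->c; ca->b; cba->a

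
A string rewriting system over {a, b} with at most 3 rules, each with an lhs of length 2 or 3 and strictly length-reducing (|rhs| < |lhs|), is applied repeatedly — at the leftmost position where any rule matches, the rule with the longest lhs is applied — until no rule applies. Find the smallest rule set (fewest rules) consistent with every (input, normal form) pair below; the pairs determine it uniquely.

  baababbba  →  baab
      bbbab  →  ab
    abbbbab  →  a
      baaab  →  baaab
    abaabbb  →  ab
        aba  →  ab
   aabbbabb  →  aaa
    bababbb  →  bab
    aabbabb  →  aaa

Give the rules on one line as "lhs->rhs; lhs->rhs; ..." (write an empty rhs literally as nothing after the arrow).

aba->ab; bb->; bbb->

  | baababbba => baabbbba => baaba => baab
  | bbbab => ab
  | abbbbab => abab => abb => a
  | baaab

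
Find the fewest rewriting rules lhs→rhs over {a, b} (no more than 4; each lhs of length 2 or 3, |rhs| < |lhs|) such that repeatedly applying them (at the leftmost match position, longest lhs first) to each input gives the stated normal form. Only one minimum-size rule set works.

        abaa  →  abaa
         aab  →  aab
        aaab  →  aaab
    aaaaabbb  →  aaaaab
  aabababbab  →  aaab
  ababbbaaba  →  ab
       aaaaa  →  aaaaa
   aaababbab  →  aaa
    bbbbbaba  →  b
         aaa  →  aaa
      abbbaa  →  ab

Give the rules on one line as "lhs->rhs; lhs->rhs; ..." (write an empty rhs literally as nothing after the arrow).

bab->; bb->b; bba->bb

  | abaa
  | aab
  | aaab
  | aaaaabbb => aaaaabb => aaaaab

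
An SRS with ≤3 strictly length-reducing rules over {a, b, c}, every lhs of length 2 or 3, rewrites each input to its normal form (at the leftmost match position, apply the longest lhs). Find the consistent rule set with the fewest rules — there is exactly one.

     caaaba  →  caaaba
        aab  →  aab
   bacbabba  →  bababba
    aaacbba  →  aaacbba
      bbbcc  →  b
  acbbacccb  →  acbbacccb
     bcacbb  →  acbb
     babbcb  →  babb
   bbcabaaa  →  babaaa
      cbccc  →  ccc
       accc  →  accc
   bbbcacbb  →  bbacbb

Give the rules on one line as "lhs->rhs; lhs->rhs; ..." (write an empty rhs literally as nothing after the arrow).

bc->; cba->ba

  | caaaba
  | aab
  | bacbabba => bababba
  | aaacbba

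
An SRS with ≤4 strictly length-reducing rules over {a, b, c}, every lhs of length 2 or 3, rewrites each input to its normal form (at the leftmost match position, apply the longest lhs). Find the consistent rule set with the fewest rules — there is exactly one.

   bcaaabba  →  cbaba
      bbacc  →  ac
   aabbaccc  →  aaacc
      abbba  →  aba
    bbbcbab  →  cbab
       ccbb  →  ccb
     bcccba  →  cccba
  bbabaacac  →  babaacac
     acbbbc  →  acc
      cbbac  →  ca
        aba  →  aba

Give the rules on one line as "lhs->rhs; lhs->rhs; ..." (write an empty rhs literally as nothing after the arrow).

bac->a; bb->b; bc->c; caa->cb

  | bcaaabba => caaabba => cbabba => cbaba
  | bbacc => bacc => ac
  | aabbaccc => aabaccc => aaacc
  | abbba => abba => aba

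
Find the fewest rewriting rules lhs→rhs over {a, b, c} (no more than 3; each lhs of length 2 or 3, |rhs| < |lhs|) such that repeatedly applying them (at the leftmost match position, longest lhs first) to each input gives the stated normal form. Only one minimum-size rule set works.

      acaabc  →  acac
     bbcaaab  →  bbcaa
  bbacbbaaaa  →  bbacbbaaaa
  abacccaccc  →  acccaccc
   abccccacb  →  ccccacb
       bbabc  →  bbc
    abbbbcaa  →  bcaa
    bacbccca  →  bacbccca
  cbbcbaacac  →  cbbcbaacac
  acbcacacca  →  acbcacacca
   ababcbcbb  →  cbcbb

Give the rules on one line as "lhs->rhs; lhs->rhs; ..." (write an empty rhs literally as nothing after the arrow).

  | acaabc => acac
  | bbcaaab => bbcaa
  | bbacbbaaaa
  | abacccaccc => acccaccc

ab->; bbb->b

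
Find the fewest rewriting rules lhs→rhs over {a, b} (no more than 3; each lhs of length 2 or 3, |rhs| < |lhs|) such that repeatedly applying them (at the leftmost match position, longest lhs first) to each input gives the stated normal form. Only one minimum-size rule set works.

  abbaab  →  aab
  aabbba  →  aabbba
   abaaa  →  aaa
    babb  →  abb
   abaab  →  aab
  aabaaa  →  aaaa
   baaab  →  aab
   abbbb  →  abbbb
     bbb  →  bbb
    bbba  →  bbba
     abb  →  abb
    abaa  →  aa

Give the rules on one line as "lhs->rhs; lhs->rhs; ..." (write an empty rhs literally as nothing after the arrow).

baa->a; bab->ab

  | abbaab => abab => aab
  | aabbba
  | abaaa => aaa
  | babb => abb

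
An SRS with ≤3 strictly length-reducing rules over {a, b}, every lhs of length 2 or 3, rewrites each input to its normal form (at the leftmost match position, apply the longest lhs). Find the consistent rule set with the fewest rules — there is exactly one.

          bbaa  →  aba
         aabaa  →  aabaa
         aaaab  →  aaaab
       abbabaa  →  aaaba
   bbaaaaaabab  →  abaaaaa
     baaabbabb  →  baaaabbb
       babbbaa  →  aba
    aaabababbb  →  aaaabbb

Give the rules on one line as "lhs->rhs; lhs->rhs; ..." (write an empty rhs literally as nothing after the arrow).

  | bbaa => aba
  | aabaa
  | aaaab
  | abbabaa => aabbaa => aaaba

bab->; bba->ab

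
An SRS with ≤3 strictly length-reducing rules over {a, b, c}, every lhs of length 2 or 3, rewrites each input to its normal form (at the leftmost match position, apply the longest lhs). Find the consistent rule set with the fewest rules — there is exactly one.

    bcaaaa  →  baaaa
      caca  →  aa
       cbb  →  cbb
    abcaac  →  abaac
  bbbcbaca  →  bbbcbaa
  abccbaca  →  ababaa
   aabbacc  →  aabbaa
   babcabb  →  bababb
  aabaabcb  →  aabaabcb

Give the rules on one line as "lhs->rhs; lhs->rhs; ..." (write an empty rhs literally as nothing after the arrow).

ca->a; cc->a

  | bcaaaa => baaaa
  | caca => aca => aa
  | cbb
  | abcaac => abaac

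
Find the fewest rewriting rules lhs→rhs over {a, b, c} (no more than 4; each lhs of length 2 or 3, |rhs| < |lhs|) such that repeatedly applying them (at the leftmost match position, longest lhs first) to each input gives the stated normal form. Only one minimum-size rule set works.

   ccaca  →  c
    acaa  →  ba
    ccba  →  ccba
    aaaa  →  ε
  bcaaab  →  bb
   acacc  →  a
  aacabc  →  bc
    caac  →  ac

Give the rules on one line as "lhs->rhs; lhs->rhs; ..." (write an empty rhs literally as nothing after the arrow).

  | ccaca => cca => c
  | acaa => ba
  | ccba
  | aaaa => aa => ε

aa->; aca->b; bcc->a; ca->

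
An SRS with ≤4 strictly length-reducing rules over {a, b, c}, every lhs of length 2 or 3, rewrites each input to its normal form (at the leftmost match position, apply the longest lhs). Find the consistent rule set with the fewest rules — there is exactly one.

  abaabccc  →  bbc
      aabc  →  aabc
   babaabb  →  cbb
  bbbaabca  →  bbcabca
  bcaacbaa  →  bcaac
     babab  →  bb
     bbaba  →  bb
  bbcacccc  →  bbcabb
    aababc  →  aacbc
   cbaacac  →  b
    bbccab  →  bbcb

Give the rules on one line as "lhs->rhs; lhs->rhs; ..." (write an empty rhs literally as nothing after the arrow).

aca->; ba->c; cc->b

  | abaabccc => acabccc => bccc => bbc
  | aabc
  | babaabb => cbaabb => ccabb => babb => cbb
  | bbbaabca => bbcabca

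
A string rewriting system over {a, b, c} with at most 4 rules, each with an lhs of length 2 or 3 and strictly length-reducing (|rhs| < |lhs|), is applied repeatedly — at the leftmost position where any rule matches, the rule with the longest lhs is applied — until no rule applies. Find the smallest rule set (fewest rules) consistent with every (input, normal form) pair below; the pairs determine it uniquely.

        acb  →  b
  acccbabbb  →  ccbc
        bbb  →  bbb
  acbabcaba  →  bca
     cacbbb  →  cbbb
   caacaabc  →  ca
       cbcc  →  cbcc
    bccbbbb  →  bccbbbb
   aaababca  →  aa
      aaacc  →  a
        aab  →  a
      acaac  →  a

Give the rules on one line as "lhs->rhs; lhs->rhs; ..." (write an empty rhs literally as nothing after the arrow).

  | acb => b
  | acccbabbb => ccbabbb => ccbcab => ccbc
  | bbb
  | acbabcaba => babcaba => bcaba => bca

ab->; abb->ca; ac->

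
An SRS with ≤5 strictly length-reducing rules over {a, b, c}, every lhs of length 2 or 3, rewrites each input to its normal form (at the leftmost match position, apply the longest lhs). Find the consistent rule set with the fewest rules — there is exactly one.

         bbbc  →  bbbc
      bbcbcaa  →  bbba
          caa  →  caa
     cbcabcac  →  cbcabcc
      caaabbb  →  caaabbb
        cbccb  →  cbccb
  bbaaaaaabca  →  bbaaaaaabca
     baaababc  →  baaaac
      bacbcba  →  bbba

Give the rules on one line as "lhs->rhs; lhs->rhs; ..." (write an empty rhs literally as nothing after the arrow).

  | bbbc
  | bbcbcaa => bacaa => bbba
  | caa
  | cbcabcac => cbcabcc

aca->bb; bab->a; bcb->a; cac->cc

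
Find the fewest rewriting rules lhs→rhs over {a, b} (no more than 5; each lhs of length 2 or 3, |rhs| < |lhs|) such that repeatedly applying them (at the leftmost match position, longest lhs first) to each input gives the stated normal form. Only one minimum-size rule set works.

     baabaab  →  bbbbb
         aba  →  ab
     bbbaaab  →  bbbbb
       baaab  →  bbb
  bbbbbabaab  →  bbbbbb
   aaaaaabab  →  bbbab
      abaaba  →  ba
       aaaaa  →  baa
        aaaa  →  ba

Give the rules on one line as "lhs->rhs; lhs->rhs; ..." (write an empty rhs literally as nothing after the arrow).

  | baabaab => bbbaab => bbbbb
  | aba => ab
  | bbbaaab => bbbbb
  | baaab => bbb

aaa->b; aab->bb; aba->ab; abb->b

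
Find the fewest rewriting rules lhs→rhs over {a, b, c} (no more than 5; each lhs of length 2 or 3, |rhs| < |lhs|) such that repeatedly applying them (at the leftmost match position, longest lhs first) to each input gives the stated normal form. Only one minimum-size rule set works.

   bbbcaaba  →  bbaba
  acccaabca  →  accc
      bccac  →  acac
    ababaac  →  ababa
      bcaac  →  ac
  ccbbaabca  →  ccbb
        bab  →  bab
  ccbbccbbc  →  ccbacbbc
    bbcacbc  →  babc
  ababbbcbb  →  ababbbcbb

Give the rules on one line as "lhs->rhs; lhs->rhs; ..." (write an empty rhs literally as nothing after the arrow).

  | bbbcaaba => bbaaaba => bbaba
  | acccaabca => acccbca => acccaa => accc
  | bccac => acac
  | ababaac => ababa

aa->; aac->a; bca->aa; bcc->ac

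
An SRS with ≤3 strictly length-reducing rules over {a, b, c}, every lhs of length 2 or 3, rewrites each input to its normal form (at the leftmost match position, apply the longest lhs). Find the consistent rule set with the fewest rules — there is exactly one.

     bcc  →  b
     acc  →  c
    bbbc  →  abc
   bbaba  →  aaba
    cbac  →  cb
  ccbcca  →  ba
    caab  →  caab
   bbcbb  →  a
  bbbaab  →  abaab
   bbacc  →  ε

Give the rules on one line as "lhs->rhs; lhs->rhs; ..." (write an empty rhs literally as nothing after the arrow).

  | bcc => b
  | acc => c
  | bbbc => abc
  | bbaba => aaba

ac->; bb->a; cc->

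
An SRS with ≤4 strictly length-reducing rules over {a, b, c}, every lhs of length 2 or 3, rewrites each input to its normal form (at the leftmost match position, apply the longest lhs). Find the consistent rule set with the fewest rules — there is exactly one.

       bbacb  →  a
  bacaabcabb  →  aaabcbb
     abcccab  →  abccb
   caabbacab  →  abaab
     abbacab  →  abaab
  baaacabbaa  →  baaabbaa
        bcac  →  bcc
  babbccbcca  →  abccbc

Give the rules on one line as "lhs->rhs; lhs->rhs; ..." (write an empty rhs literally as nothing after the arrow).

bab->a; bac->a; bca->bc; ca->

  | bbacb => bab => a
  | bacaabcabb => aaabcabb => aaabcbb
  | abcccab => abccb
  | caabbacab => abbacab => abaab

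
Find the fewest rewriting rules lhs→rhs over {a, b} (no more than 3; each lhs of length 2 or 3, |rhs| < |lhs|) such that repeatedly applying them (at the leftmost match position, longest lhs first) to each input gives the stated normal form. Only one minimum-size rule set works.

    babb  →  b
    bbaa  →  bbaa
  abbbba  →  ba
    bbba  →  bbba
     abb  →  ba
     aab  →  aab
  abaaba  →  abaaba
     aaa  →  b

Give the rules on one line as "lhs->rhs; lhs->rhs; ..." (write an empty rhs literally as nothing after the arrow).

  | babb => b
  | bbaa
  | abbbba => babba => ba
  | bbba

aaa->b; abb->ba; bab->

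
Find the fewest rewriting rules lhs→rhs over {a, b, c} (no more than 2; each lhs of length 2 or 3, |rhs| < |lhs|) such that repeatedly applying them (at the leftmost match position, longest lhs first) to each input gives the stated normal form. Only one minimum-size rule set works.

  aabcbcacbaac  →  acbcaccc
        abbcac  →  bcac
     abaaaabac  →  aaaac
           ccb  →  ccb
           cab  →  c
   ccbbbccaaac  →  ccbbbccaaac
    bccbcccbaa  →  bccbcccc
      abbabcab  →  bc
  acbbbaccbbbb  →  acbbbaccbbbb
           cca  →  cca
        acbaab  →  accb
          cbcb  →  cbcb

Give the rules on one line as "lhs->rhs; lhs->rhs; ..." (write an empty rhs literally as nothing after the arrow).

  | aabcbcacbaac => acbcacbaac => acbcaccc
  | abbcac => bcac
  | abaaaabac => aaaabac => aaaac
  | ccb

ab->; baa->c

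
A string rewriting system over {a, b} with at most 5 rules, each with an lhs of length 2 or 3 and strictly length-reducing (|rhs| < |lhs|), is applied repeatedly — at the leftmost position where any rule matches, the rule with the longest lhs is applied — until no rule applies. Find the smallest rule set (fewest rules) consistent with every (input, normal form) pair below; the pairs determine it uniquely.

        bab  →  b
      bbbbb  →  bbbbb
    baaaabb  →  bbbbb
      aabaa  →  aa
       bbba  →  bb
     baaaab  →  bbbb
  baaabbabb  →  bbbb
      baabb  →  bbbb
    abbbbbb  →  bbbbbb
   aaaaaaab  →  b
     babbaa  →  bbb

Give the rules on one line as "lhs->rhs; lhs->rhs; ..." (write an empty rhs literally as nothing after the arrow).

ab->b; aba->; ba->; baa->bb

  | bab => b
  | bbbbb
  | baaaabb => bbaabb => bbbbb
  | aabaa => aa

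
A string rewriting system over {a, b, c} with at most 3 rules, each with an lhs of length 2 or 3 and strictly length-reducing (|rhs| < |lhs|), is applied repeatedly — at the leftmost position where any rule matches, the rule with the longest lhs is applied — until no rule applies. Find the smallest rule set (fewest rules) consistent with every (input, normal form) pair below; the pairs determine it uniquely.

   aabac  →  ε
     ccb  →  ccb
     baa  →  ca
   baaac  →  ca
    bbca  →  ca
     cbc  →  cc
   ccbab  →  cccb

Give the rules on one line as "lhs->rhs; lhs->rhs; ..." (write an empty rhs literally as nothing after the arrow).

  | aabac => aacc => ac => ε
  | ccb
  | baa => ca
  | baaac => caac => ca

ac->; ba->c; bc->c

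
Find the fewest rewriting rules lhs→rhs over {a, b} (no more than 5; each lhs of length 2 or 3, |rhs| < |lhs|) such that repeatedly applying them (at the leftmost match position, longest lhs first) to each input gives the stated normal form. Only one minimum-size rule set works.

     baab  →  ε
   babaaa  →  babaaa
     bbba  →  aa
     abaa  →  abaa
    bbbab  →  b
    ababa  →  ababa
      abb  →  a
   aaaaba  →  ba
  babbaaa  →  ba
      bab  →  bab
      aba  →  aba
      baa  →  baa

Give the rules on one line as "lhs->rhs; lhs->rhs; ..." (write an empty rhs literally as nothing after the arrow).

  | baab => bb => ε
  | babaaa
  | bbba => aa
  | abaa

aab->b; bb->; bba->bb; bbb->a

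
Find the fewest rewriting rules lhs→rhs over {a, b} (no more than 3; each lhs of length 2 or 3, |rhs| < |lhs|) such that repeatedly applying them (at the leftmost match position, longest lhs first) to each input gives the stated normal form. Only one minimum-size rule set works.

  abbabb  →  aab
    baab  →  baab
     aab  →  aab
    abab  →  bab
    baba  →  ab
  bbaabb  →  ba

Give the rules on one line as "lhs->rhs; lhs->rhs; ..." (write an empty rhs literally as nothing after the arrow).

aba->ba; bb->; bba->ab

  | abbabb => aabbb => aab
  | baab
  | aab
  | abab => bab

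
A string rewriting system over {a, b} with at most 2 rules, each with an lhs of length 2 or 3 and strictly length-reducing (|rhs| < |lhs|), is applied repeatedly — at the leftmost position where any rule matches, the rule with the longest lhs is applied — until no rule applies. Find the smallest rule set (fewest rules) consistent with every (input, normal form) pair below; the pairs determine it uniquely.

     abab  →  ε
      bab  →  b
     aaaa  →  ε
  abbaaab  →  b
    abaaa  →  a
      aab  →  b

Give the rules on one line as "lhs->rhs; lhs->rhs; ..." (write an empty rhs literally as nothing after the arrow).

aa->; ab->

  | abab => ab => ε
  | bab => b
  | aaaa => aa => ε
  | abbaaab => baaab => bab => b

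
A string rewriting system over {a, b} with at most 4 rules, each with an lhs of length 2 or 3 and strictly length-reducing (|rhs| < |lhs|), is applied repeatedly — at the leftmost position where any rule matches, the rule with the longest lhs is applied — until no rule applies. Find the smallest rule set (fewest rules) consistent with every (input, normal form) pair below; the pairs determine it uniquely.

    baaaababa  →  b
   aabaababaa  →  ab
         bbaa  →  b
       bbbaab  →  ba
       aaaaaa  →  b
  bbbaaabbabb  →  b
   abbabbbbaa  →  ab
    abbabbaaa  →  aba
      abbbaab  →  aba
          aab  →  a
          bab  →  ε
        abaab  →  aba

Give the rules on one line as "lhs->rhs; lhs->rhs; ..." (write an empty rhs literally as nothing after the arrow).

  | baaaababa => bbaababa => baababa => baaba => baa => bb => b
  | aabaababaa => aaababaa => bababaa => abaa => abb => ab
  | bbaa => baa => bb => b
  | bbbaab => bbaab => baab => ba

aa->b; aab->a; bab->; bb->b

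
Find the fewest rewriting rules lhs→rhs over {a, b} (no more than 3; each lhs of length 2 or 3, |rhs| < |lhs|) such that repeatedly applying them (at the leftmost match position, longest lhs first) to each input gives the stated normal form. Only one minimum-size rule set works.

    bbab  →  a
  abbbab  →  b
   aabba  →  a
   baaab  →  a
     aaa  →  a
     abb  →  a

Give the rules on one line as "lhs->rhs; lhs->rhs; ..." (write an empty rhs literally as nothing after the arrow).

aa->; ab->a; ba->a

  | bbab => bab => ab => a
  | abbbab => abbab => abab => aab => b
  | aabba => bba => ba => a
  | baaab => aaab => ab => a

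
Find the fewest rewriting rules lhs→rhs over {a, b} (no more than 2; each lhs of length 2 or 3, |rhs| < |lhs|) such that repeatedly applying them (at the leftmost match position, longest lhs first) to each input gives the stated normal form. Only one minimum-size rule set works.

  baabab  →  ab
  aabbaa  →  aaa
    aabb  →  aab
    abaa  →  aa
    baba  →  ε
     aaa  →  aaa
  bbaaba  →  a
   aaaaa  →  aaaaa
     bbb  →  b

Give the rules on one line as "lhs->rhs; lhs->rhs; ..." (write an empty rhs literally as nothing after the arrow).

ba->; bb->b

  | baabab => abab => ab
  | aabbaa => aabaa => aaa
  | aabb => aab
  | abaa => aa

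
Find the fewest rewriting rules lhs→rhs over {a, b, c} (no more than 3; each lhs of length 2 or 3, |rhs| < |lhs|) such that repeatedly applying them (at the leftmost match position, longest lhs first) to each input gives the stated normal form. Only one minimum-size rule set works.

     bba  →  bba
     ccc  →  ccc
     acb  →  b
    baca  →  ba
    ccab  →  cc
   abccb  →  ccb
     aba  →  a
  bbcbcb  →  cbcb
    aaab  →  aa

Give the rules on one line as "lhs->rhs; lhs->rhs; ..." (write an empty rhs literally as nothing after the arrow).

  | bba
  | ccc
  | acb => b
  | baca => ba

ab->; ac->; bbc->c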